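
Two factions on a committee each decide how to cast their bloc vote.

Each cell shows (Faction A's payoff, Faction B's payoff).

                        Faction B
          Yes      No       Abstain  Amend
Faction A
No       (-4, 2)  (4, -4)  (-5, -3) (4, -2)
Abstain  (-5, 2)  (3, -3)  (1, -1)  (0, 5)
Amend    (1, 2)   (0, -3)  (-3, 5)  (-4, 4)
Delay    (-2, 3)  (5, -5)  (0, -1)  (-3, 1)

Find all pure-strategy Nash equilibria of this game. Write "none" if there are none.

No pure-strategy Nash equilibrium.

Mark each player's best response to every combination of opponents' strategies; a profile where every player is best-responding is a pure Nash equilibrium.
Faction A against Yes: payoffs -4, -5, 1, -2 → best response Amend.
Faction A against No: payoffs 4, 3, 0, 5 → best response Delay.
Faction A against Abstain: payoffs -5, 1, -3, 0 → best response Abstain.
Faction A against Amend: payoffs 4, 0, -4, -3 → best response No.
Faction B against No: payoffs 2, -4, -3, -2 → best response Yes.
Faction B against Abstain: payoffs 2, -3, -1, 5 → best response Amend.
Faction B against Amend: payoffs 2, -3, 5, 4 → best response Abstain.
Faction B against Delay: payoffs 3, -5, -1, 1 → best response Yes.
No profile is a mutual best response for all players.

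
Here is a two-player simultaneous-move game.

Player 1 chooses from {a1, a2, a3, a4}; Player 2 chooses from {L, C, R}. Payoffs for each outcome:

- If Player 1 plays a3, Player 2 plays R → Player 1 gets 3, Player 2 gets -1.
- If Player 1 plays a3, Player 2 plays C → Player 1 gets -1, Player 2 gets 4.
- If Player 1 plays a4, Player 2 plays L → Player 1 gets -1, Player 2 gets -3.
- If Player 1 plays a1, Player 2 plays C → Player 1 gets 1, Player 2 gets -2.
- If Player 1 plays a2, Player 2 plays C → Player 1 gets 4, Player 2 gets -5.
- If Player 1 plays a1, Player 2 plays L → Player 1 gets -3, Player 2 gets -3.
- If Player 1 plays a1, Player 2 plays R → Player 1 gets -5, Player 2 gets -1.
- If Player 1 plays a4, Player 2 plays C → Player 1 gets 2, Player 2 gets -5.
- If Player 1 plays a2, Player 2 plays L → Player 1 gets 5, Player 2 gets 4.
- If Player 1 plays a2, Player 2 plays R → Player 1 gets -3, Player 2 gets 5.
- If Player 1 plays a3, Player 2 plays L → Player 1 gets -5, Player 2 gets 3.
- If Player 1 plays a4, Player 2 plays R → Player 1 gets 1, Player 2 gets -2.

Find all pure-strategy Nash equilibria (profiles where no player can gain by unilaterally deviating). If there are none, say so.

No pure-strategy Nash equilibrium.

(a1, L): Player 1 can switch to a2 (-3 → 5). Not NE.
(a1, C): Player 1 can switch to a2 (1 → 4). Not NE.
(a1, R): Player 1 can switch to a2 (-5 → -3). Not NE.
(a2, L): Player 2 can switch to R (4 → 5). Not NE.
(a2, C): Player 2 can switch to L (-5 → 4). Not NE.
(a2, R): Player 1 can switch to a3 (-3 → 3). Not NE.
(a3, L): Player 1 can switch to a1 (-5 → -3). Not NE.
(a3, C): Player 1 can switch to a1 (-1 → 1). Not NE.
(a3, R): Player 2 can switch to L (-1 → 3). Not NE.
(a4, L): Player 1 can switch to a2 (-1 → 5). Not NE.
(The remaining 2 profiles each have a profitable deviation by the same check.)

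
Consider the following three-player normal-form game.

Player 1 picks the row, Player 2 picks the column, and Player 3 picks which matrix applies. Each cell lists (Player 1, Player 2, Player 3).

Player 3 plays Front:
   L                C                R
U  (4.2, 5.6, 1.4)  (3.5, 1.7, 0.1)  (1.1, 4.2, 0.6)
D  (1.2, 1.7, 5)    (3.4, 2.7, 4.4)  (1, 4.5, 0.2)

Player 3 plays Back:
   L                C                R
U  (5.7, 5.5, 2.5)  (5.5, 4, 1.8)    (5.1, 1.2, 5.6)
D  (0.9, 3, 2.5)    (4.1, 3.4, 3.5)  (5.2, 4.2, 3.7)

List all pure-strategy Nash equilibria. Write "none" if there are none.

The pure Nash equilibria are (U, L, Back); (D, R, Back).

Check each profile: it is a Nash equilibrium iff no player can strictly gain by switching unilaterally.
(U, L, Front): Player 3 can switch to Back (1.4 → 2.5). Not NE.
(U, L, Back): Player 1 gets 5.7, best alternative 0.9; Player 2 gets 5.5, best alternative 4; Player 3 gets 2.5, best alternative 1.4. No profitable deviation — NE.
(U, C, Front): Player 2 can switch to L (1.7 → 5.6). Not NE.
(U, C, Back): Player 2 can switch to L (4 → 5.5). Not NE.
(U, R, Front): Player 2 can switch to L (4.2 → 5.6). Not NE.
(U, R, Back): Player 1 can switch to D (5.1 → 5.2). Not NE.
(D, L, Front): Player 1 can switch to U (1.2 → 4.2). Not NE.
(D, L, Back): Player 1 can switch to U (0.9 → 5.7). Not NE.
(D, C, Front): Player 1 can switch to U (3.4 → 3.5). Not NE.
(D, R, Back): Player 1 gets 5.2, best alternative 5.1; Player 2 gets 4.2, best alternative 3.4; Player 3 gets 3.7, best alternative 0.2. No profitable deviation — NE.
(The remaining 2 profiles each have a profitable deviation by the same check.)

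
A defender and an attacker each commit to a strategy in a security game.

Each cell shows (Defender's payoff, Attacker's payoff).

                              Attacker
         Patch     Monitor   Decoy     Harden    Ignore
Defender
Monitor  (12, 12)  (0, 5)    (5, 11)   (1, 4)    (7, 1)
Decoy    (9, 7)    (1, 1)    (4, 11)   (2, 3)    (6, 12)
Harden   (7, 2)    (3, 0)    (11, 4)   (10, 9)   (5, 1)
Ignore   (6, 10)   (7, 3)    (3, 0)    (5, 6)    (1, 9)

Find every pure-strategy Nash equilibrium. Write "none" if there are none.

Pure-strategy Nash equilibria: (Monitor, Patch); (Harden, Harden)

Defender against Patch: payoffs 12, 9, 7, 6 → best response Monitor.
Defender against Monitor: payoffs 0, 1, 3, 7 → best response Ignore.
Defender against Decoy: payoffs 5, 4, 11, 3 → best response Harden.
Defender against Harden: payoffs 1, 2, 10, 5 → best response Harden.
Defender against Ignore: payoffs 7, 6, 5, 1 → best response Monitor.
Attacker against Monitor: payoffs 12, 5, 11, 4, 1 → best response Patch.
Attacker against Decoy: payoffs 7, 1, 11, 3, 12 → best response Ignore.
Attacker against Harden: payoffs 2, 0, 4, 9, 1 → best response Harden.
Attacker against Ignore: payoffs 10, 3, 0, 6, 9 → best response Patch.
Mutual best responses: (Monitor, Patch); (Harden, Harden).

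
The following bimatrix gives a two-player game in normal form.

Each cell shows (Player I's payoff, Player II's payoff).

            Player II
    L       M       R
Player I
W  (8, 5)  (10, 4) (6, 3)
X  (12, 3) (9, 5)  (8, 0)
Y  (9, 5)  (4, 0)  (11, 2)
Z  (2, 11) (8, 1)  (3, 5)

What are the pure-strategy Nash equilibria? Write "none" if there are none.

none

Check each profile: it is a Nash equilibrium iff no player can strictly gain by switching unilaterally.
(W, L): Player I can switch to X (8 → 12). Not NE.
(W, M): Player II can switch to L (4 → 5). Not NE.
(W, R): Player I can switch to X (6 → 8). Not NE.
(X, L): Player II can switch to M (3 → 5). Not NE.
(X, M): Player I can switch to W (9 → 10). Not NE.
(X, R): Player I can switch to Y (8 → 11). Not NE.
(Y, L): Player I can switch to X (9 → 12). Not NE.
(Y, M): Player I can switch to W (4 → 10). Not NE.
(Y, R): Player II can switch to L (2 → 5). Not NE.
(Z, L): Player I can switch to W (2 → 8). Not NE.
(The remaining 2 profiles each have a profitable deviation by the same check.)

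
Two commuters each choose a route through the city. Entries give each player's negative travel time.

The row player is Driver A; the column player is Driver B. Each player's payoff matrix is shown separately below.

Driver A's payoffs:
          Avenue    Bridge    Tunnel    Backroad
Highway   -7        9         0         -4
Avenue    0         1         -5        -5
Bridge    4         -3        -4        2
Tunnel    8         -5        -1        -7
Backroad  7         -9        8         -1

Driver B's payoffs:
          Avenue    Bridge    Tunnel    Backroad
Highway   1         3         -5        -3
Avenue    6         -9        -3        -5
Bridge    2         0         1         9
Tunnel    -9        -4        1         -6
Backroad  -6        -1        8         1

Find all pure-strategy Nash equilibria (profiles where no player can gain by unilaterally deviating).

(Highway, Bridge), (Bridge, Backroad), (Backroad, Tunnel)

For each player, find the best response to each opponent profile; mutual best responses are the pure NE.
Driver A against Avenue: payoffs -7, 0, 4, 8, 7 → best response Tunnel.
Driver A against Bridge: payoffs 9, 1, -3, -5, -9 → best response Highway.
Driver A against Tunnel: payoffs 0, -5, -4, -1, 8 → best response Backroad.
Driver A against Backroad: payoffs -4, -5, 2, -7, -1 → best response Bridge.
Driver B against Highway: payoffs 1, 3, -5, -3 → best response Bridge.
Driver B against Avenue: payoffs 6, -9, -3, -5 → best response Avenue.
Driver B against Bridge: payoffs 2, 0, 1, 9 → best response Backroad.
Driver B against Tunnel: payoffs -9, -4, 1, -6 → best response Tunnel.
Driver B against Backroad: payoffs -6, -1, 8, 1 → best response Tunnel.
Mutual best responses: (Highway, Bridge); (Bridge, Backroad); (Backroad, Tunnel).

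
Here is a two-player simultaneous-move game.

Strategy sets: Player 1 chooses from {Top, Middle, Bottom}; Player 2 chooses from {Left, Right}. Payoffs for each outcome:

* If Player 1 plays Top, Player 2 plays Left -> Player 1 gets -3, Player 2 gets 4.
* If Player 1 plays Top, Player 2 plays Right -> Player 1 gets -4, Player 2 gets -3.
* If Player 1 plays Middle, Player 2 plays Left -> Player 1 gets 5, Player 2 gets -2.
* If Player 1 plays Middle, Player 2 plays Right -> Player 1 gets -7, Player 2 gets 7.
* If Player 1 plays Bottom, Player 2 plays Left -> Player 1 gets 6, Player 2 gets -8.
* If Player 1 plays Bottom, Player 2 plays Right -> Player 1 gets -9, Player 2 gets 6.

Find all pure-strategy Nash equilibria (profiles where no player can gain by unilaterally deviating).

Mark each player's best response to every combination of opponents' strategies; a profile where every player is best-responding is a pure Nash equilibrium.
Player 1 against Left: payoffs -3, 5, 6 → best response Bottom.
Player 1 against Right: payoffs -4, -7, -9 → best response Top.
Player 2 against Top: payoffs 4, -3 → best response Left.
Player 2 against Middle: payoffs -2, 7 → best response Right.
Player 2 against Bottom: payoffs -8, 6 → best response Right.
No profile is a mutual best response for all players.

none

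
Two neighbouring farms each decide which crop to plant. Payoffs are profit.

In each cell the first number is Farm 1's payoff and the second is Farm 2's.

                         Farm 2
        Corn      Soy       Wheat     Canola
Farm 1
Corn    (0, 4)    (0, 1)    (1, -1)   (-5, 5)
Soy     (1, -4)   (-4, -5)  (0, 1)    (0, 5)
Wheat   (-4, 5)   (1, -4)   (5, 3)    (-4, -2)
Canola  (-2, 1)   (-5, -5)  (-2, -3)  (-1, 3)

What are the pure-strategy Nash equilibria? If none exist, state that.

(Corn, Corn): Farm 1 can switch to Soy (0 → 1). Not NE.
(Corn, Soy): Farm 1 can switch to Wheat (0 → 1). Not NE.
(Corn, Wheat): Farm 1 can switch to Wheat (1 → 5). Not NE.
(Corn, Canola): Farm 1 can switch to Soy (-5 → 0). Not NE.
(Soy, Corn): Farm 2 can switch to Wheat (-4 → 1). Not NE.
(Soy, Soy): Farm 1 can switch to Corn (-4 → 0). Not NE.
(Soy, Wheat): Farm 1 can switch to Corn (0 → 1). Not NE.
(Soy, Canola): Farm 1 gets 0, best alternative -1; Farm 2 gets 5, best alternative 1. No profitable deviation — NE.
(Wheat, Corn): Farm 1 can switch to Corn (-4 → 0). Not NE.
(Wheat, Soy): Farm 2 can switch to Corn (-4 → 5). Not NE.
(Wheat, Wheat): Farm 2 can switch to Corn (3 → 5). Not NE.
(Wheat, Canola): Farm 1 can switch to Soy (-4 → 0). Not NE.
(Canola, Corn): Farm 1 can switch to Corn (-2 → 0). Not NE.
(The remaining 3 profiles each have a profitable deviation by the same check.)

The unique pure-strategy Nash equilibrium is (Soy, Canola).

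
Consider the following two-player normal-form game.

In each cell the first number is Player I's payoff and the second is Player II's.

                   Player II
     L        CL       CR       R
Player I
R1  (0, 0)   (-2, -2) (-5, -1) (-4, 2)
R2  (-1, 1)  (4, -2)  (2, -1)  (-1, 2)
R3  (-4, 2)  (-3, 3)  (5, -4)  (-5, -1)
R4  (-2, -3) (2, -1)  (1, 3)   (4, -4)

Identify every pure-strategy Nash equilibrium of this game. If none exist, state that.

There is no pure-strategy Nash equilibrium.

Mark each player's best response to every combination of opponents' strategies; a profile where every player is best-responding is a pure Nash equilibrium.
Player I against L: payoffs 0, -1, -4, -2 → best response R1.
Player I against CL: payoffs -2, 4, -3, 2 → best response R2.
Player I against CR: payoffs -5, 2, 5, 1 → best response R3.
Player I against R: payoffs -4, -1, -5, 4 → best response R4.
Player II against R1: payoffs 0, -2, -1, 2 → best response R.
Player II against R2: payoffs 1, -2, -1, 2 → best response R.
Player II against R3: payoffs 2, 3, -4, -1 → best response CL.
Player II against R4: payoffs -3, -1, 3, -4 → best response CR.
No profile is a mutual best response for all players.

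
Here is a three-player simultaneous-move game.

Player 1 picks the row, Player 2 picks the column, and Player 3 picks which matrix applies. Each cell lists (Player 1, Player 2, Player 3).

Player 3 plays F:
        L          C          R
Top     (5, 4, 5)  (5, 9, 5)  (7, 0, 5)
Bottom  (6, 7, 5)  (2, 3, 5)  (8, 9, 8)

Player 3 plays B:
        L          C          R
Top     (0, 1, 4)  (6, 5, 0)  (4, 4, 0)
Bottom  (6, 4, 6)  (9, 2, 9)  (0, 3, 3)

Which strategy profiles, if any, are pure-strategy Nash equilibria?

Player 1 against (L, F): payoffs 5, 6 → best response Bottom.
Player 1 against (L, B): payoffs 0, 6 → best response Bottom.
Player 1 against (C, F): payoffs 5, 2 → best response Top.
Player 1 against (C, B): payoffs 6, 9 → best response Bottom.
Player 1 against (R, F): payoffs 7, 8 → best response Bottom.
Player 1 against (R, B): payoffs 4, 0 → best response Top.
Player 2 against (Top, F): payoffs 4, 9, 0 → best response C.
Player 2 against (Top, B): payoffs 1, 5, 4 → best response C.
Player 2 against (Bottom, F): payoffs 7, 3, 9 → best response R.
Player 2 against (Bottom, B): payoffs 4, 2, 3 → best response L.
Player 3 against (Top, L): payoffs 5, 4 → best response F.
Player 3 against (Top, C): payoffs 5, 0 → best response F.
Player 3 against (Top, R): payoffs 5, 0 → best response F.
Player 3 against (Bottom, L): payoffs 5, 6 → best response B.
Player 3 against (Bottom, C): payoffs 5, 9 → best response B.
Player 3 against (Bottom, R): payoffs 8, 3 → best response F.
Mutual best responses: (Top, C, F); (Bottom, L, B); (Bottom, R, F).

Pure-strategy Nash equilibria: (Top, C, F); (Bottom, L, B); (Bottom, R, F)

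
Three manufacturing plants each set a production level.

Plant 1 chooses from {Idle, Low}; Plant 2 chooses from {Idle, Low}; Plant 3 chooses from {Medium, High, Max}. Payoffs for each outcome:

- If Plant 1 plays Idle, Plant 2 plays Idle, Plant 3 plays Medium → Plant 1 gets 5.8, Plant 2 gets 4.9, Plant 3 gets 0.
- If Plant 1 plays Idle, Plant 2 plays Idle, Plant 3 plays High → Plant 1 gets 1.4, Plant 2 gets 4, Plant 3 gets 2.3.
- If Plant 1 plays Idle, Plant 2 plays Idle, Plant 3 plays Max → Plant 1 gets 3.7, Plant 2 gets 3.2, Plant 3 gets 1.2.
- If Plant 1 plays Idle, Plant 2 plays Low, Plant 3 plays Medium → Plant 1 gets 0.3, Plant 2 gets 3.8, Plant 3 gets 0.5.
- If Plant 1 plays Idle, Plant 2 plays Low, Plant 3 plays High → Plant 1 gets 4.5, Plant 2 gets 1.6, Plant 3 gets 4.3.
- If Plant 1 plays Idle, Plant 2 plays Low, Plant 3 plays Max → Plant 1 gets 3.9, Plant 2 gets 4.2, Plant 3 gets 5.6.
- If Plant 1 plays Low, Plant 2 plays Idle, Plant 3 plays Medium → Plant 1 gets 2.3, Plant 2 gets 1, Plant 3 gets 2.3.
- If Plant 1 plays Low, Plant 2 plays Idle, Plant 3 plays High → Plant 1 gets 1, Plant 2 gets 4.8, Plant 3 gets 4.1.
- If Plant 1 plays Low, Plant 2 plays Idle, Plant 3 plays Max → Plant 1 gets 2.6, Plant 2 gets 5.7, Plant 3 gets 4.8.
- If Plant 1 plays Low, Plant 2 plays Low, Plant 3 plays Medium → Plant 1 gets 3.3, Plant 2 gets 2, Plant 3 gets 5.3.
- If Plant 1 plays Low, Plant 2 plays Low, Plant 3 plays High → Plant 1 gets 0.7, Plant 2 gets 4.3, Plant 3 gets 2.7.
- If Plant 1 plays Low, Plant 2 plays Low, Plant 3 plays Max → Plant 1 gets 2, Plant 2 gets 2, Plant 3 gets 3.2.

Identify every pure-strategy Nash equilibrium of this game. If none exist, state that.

The pure Nash equilibria are (Idle, Idle, High), (Idle, Low, Max), (Low, Low, Medium).

Check each profile: it is a Nash equilibrium iff no player can strictly gain by switching unilaterally.
(Idle, Idle, Medium): Plant 3 can switch to High (0 → 2.3). Not NE.
(Idle, Idle, High): Plant 1 gets 1.4, best alternative 1; Plant 2 gets 4, best alternative 1.6; Plant 3 gets 2.3, best alternative 1.2. No profitable deviation — NE.
(Idle, Idle, Max): Plant 2 can switch to Low (3.2 → 4.2). Not NE.
(Idle, Low, Medium): Plant 1 can switch to Low (0.3 → 3.3). Not NE.
(Idle, Low, High): Plant 2 can switch to Idle (1.6 → 4). Not NE.
(Idle, Low, Max): Plant 1 gets 3.9, best alternative 2; Plant 2 gets 4.2, best alternative 3.2; Plant 3 gets 5.6, best alternative 4.3. No profitable deviation — NE.
(Low, Idle, Medium): Plant 1 can switch to Idle (2.3 → 5.8). Not NE.
(Low, Idle, High): Plant 1 can switch to Idle (1 → 1.4). Not NE.
(Low, Idle, Max): Plant 1 can switch to Idle (2.6 → 3.7). Not NE.
(Low, Low, Medium): Plant 1 gets 3.3, best alternative 0.3; Plant 2 gets 2, best alternative 1; Plant 3 gets 5.3, best alternative 3.2. No profitable deviation — NE.
(Low, Low, High): Plant 1 can switch to Idle (0.7 → 4.5). Not NE.
(Low, Low, Max): Plant 1 can switch to Idle (2 → 3.9). Not NE.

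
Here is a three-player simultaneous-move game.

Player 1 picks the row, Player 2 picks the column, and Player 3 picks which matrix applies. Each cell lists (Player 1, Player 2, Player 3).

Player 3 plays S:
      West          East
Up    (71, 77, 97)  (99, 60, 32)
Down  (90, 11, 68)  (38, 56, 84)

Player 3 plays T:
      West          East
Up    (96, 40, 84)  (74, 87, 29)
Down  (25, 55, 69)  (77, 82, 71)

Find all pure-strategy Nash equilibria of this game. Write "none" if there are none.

(Up, West, S): Player 1 can switch to Down (71 → 90). Not NE.
(Up, West, T): Player 2 can switch to East (40 → 87). Not NE.
(Up, East, S): Player 2 can switch to West (60 → 77). Not NE.
(Up, East, T): Player 1 can switch to Down (74 → 77). Not NE.
(Down, West, S): Player 2 can switch to East (11 → 56). Not NE.
(Down, West, T): Player 1 can switch to Up (25 → 96). Not NE.
(The remaining 2 profiles each have a profitable deviation by the same check.)

This game has no pure Nash equilibrium.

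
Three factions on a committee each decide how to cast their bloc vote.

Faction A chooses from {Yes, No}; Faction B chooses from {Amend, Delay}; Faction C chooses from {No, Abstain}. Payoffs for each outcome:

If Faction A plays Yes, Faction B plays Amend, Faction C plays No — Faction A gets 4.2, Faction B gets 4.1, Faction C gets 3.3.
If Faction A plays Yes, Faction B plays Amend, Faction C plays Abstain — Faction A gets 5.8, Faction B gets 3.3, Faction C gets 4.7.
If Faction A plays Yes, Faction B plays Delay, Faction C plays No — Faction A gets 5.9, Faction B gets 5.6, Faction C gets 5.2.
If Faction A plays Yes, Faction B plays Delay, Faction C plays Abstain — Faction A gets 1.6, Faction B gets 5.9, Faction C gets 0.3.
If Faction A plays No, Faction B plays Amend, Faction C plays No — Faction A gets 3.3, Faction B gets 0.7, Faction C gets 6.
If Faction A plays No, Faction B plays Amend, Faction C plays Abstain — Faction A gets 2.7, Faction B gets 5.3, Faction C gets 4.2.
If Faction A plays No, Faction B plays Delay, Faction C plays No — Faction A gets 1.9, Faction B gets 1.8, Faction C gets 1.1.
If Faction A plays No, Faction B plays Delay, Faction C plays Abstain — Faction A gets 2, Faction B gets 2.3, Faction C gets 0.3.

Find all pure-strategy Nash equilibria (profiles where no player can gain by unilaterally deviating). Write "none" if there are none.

The unique pure-strategy Nash equilibrium is (Yes, Delay, No).

Faction A against (Amend, No): payoffs 4.2, 3.3 → best response Yes.
Faction A against (Amend, Abstain): payoffs 5.8, 2.7 → best response Yes.
Faction A against (Delay, No): payoffs 5.9, 1.9 → best response Yes.
Faction A against (Delay, Abstain): payoffs 1.6, 2 → best response No.
Faction B against (Yes, No): payoffs 4.1, 5.6 → best response Delay.
Faction B against (Yes, Abstain): payoffs 3.3, 5.9 → best response Delay.
Faction B against (No, No): payoffs 0.7, 1.8 → best response Delay.
Faction B against (No, Abstain): payoffs 5.3, 2.3 → best response Amend.
Faction C against (Yes, Amend): payoffs 3.3, 4.7 → best response Abstain.
Faction C against (Yes, Delay): payoffs 5.2, 0.3 → best response No.
Faction C against (No, Amend): payoffs 6, 4.2 → best response No.
Faction C against (No, Delay): payoffs 1.1, 0.3 → best response No.
Mutual best responses: (Yes, Delay, No).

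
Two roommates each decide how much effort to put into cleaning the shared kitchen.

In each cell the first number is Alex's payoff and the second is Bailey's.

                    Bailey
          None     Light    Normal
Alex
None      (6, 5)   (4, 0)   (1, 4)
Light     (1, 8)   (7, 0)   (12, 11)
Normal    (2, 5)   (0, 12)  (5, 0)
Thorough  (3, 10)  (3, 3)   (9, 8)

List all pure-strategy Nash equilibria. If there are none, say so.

The pure Nash equilibria are (None, None) and (Light, Normal).

(None, None): Alex gets 6, best alternative 3; Bailey gets 5, best alternative 4. No profitable deviation — NE.
(None, Light): Alex can switch to Light (4 → 7). Not NE.
(None, Normal): Alex can switch to Light (1 → 12). Not NE.
(Light, None): Alex can switch to None (1 → 6). Not NE.
(Light, Light): Bailey can switch to None (0 → 8). Not NE.
(Light, Normal): Alex gets 12, best alternative 9; Bailey gets 11, best alternative 8. No profitable deviation — NE.
(Normal, None): Alex can switch to None (2 → 6). Not NE.
(Normal, Light): Alex can switch to None (0 → 4). Not NE.
(Normal, Normal): Alex can switch to Light (5 → 12). Not NE.
(Thorough, None): Alex can switch to None (3 → 6). Not NE.
(The remaining 2 profiles each have a profitable deviation by the same check.)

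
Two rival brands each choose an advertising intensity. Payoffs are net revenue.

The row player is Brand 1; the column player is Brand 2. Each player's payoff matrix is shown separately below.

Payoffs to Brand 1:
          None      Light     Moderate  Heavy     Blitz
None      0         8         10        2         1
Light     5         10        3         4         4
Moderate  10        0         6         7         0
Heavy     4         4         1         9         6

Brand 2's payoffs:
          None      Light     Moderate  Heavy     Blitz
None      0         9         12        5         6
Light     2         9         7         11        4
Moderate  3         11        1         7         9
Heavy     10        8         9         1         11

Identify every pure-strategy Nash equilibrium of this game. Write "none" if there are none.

Brand 1 against None: payoffs 0, 5, 10, 4 → best response Moderate.
Brand 1 against Light: payoffs 8, 10, 0, 4 → best response Light.
Brand 1 against Moderate: payoffs 10, 3, 6, 1 → best response None.
Brand 1 against Heavy: payoffs 2, 4, 7, 9 → best response Heavy.
Brand 1 against Blitz: payoffs 1, 4, 0, 6 → best response Heavy.
Brand 2 against None: payoffs 0, 9, 12, 5, 6 → best response Moderate.
Brand 2 against Light: payoffs 2, 9, 7, 11, 4 → best response Heavy.
Brand 2 against Moderate: payoffs 3, 11, 1, 7, 9 → best response Light.
Brand 2 against Heavy: payoffs 10, 8, 9, 1, 11 → best response Blitz.
Mutual best responses: (None, Moderate); (Heavy, Blitz).

The pure Nash equilibria are (None, Moderate); (Heavy, Blitz).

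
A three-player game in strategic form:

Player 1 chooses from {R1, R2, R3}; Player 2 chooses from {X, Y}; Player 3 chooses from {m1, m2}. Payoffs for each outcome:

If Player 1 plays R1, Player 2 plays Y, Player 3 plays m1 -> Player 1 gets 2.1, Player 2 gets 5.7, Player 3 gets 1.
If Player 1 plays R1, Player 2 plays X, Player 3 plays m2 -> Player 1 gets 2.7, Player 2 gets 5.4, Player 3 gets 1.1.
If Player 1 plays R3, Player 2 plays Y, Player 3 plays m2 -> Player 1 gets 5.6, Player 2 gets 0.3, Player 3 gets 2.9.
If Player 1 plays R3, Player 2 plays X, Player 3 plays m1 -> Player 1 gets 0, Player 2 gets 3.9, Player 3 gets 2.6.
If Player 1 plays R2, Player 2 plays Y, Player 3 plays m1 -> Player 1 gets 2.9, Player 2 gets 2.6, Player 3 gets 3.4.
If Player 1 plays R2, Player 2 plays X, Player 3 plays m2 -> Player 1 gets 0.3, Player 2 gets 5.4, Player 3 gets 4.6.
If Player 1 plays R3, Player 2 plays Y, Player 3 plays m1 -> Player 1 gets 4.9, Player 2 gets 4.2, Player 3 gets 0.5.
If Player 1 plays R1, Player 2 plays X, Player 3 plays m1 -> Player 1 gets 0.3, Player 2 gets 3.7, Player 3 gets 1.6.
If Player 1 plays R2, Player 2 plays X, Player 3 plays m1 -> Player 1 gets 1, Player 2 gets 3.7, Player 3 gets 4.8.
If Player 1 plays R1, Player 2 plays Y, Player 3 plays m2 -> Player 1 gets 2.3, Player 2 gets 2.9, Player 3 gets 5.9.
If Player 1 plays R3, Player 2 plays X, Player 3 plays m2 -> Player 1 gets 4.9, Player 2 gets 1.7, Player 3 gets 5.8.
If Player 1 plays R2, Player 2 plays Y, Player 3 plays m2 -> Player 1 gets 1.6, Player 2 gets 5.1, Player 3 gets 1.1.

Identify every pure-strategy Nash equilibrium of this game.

Player 1 against (X, m1): payoffs 0.3, 1, 0 → best response R2.
Player 1 against (X, m2): payoffs 2.7, 0.3, 4.9 → best response R3.
Player 1 against (Y, m1): payoffs 2.1, 2.9, 4.9 → best response R3.
Player 1 against (Y, m2): payoffs 2.3, 1.6, 5.6 → best response R3.
Player 2 against (R1, m1): payoffs 3.7, 5.7 → best response Y.
Player 2 against (R1, m2): payoffs 5.4, 2.9 → best response X.
Player 2 against (R2, m1): payoffs 3.7, 2.6 → best response X.
Player 2 against (R2, m2): payoffs 5.4, 5.1 → best response X.
Player 2 against (R3, m1): payoffs 3.9, 4.2 → best response Y.
Player 2 against (R3, m2): payoffs 1.7, 0.3 → best response X.
Player 3 against (R1, X): payoffs 1.6, 1.1 → best response m1.
Player 3 against (R1, Y): payoffs 1, 5.9 → best response m2.
Player 3 against (R2, X): payoffs 4.8, 4.6 → best response m1.
Player 3 against (R2, Y): payoffs 3.4, 1.1 → best response m1.
Player 3 against (R3, X): payoffs 2.6, 5.8 → best response m2.
Player 3 against (R3, Y): payoffs 0.5, 2.9 → best response m2.
Mutual best responses: (R2, X, m1); (R3, X, m2).

The pure Nash equilibria are (R2, X, m1) and (R3, X, m2).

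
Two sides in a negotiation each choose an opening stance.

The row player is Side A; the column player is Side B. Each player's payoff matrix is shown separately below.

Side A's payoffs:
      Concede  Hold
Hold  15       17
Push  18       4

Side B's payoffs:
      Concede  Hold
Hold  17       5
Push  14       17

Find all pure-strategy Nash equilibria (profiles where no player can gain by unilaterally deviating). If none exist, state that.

(Hold, Concede): Side A can switch to Push (15 → 18). Not NE.
(Hold, Hold): Side B can switch to Concede (5 → 17). Not NE.
(Push, Concede): Side B can switch to Hold (14 → 17). Not NE.
(Push, Hold): Side A can switch to Hold (4 → 17). Not NE.

none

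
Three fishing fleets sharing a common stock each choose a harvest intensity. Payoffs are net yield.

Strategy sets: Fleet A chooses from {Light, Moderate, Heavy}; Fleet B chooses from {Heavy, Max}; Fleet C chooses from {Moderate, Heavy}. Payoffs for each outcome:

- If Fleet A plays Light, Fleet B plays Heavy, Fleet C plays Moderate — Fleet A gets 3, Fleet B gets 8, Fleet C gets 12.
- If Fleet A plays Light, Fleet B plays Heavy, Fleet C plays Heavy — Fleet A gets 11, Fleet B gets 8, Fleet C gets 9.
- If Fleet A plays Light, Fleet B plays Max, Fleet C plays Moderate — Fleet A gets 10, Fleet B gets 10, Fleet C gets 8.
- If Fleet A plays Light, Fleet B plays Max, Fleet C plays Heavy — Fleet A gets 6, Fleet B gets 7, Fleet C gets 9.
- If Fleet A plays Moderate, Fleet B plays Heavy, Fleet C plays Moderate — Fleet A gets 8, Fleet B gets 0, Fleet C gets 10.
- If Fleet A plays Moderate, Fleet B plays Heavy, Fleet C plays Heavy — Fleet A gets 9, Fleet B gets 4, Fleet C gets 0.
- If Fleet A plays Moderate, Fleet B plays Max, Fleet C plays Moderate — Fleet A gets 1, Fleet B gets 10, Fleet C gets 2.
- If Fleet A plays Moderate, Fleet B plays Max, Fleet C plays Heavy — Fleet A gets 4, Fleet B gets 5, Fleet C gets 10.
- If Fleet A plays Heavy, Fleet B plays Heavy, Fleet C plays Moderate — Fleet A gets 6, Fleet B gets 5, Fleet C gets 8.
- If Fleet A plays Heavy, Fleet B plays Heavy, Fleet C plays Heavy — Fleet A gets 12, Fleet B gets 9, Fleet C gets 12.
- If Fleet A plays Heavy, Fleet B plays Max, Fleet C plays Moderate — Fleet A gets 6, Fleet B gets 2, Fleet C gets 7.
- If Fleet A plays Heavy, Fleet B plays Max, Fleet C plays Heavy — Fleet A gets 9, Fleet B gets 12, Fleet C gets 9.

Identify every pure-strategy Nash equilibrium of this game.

(Light, Heavy, Moderate): Fleet A can switch to Moderate (3 → 8). Not NE.
(Light, Heavy, Heavy): Fleet A can switch to Heavy (11 → 12). Not NE.
(Light, Max, Moderate): Fleet C can switch to Heavy (8 → 9). Not NE.
(Light, Max, Heavy): Fleet A can switch to Heavy (6 → 9). Not NE.
(Moderate, Heavy, Moderate): Fleet B can switch to Max (0 → 10). Not NE.
(Moderate, Heavy, Heavy): Fleet A can switch to Light (9 → 11). Not NE.
(Moderate, Max, Moderate): Fleet A can switch to Light (1 → 10). Not NE.
(Moderate, Max, Heavy): Fleet A can switch to Light (4 → 6). Not NE.
(Heavy, Heavy, Moderate): Fleet A can switch to Moderate (6 → 8). Not NE.
(Heavy, Heavy, Heavy): Fleet B can switch to Max (9 → 12). Not NE.
(Heavy, Max, Heavy): Fleet A gets 9, best alternative 6; Fleet B gets 12, best alternative 9; Fleet C gets 9, best alternative 7. No profitable deviation — NE.
(The remaining 1 profile has a profitable deviation by the same check.)

Pure NE: (Heavy, Max, Heavy)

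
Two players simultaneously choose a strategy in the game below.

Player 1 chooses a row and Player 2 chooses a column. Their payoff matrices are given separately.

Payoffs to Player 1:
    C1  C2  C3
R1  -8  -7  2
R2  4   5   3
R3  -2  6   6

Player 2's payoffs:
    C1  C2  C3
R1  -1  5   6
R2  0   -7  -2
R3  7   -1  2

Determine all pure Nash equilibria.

(R1, C1): Player 1 can switch to R2 (-8 → 4). Not NE.
(R1, C2): Player 1 can switch to R2 (-7 → 5). Not NE.
(R1, C3): Player 1 can switch to R2 (2 → 3). Not NE.
(R2, C1): Player 1 gets 4, best alternative -2; Player 2 gets 0, best alternative -2. No profitable deviation — NE.
(R2, C2): Player 1 can switch to R3 (5 → 6). Not NE.
(R2, C3): Player 1 can switch to R3 (3 → 6). Not NE.
(R3, C1): Player 1 can switch to R2 (-2 → 4). Not NE.
(R3, C2): Player 2 can switch to C1 (-1 → 7). Not NE.
(R3, C3): Player 2 can switch to C1 (2 → 7). Not NE.

The unique pure-strategy Nash equilibrium is (R2, C1).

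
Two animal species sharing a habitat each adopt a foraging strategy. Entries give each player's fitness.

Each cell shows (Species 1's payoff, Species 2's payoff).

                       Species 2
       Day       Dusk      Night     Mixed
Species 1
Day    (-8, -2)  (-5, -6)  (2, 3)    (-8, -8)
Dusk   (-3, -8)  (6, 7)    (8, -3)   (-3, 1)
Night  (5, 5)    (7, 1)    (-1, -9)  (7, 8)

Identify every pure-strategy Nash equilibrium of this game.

The unique pure-strategy Nash equilibrium is (Night, Mixed).

Species 1 against Day: payoffs -8, -3, 5 → best response Night.
Species 1 against Dusk: payoffs -5, 6, 7 → best response Night.
Species 1 against Night: payoffs 2, 8, -1 → best response Dusk.
Species 1 against Mixed: payoffs -8, -3, 7 → best response Night.
Species 2 against Day: payoffs -2, -6, 3, -8 → best response Night.
Species 2 against Dusk: payoffs -8, 7, -3, 1 → best response Dusk.
Species 2 against Night: payoffs 5, 1, -9, 8 → best response Mixed.
Mutual best responses: (Night, Mixed).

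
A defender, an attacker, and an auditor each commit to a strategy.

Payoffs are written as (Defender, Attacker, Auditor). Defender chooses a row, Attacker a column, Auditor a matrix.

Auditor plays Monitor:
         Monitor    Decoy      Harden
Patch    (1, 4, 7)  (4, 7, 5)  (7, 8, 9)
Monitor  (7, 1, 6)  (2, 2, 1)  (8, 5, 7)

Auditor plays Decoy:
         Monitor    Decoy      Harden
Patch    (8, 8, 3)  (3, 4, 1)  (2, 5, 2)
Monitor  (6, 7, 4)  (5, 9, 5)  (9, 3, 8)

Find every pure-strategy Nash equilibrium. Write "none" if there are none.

(Monitor, Decoy, Decoy)

For each player, find the best response to each opponent profile; mutual best responses are the pure NE.
Defender against (Monitor, Monitor): payoffs 1, 7 → best response Monitor.
Defender against (Monitor, Decoy): payoffs 8, 6 → best response Patch.
Defender against (Decoy, Monitor): payoffs 4, 2 → best response Patch.
Defender against (Decoy, Decoy): payoffs 3, 5 → best response Monitor.
Defender against (Harden, Monitor): payoffs 7, 8 → best response Monitor.
Defender against (Harden, Decoy): payoffs 2, 9 → best response Monitor.
Attacker against (Patch, Monitor): payoffs 4, 7, 8 → best response Harden.
Attacker against (Patch, Decoy): payoffs 8, 4, 5 → best response Monitor.
Attacker against (Monitor, Monitor): payoffs 1, 2, 5 → best response Harden.
Attacker against (Monitor, Decoy): payoffs 7, 9, 3 → best response Decoy.
Auditor against (Patch, Monitor): payoffs 7, 3 → best response Monitor.
Auditor against (Patch, Decoy): payoffs 5, 1 → best response Monitor.
Auditor against (Patch, Harden): payoffs 9, 2 → best response Monitor.
Auditor against (Monitor, Monitor): payoffs 6, 4 → best response Monitor.
Auditor against (Monitor, Decoy): payoffs 1, 5 → best response Decoy.
Auditor against (Monitor, Harden): payoffs 7, 8 → best response Decoy.
Mutual best responses: (Monitor, Decoy, Decoy).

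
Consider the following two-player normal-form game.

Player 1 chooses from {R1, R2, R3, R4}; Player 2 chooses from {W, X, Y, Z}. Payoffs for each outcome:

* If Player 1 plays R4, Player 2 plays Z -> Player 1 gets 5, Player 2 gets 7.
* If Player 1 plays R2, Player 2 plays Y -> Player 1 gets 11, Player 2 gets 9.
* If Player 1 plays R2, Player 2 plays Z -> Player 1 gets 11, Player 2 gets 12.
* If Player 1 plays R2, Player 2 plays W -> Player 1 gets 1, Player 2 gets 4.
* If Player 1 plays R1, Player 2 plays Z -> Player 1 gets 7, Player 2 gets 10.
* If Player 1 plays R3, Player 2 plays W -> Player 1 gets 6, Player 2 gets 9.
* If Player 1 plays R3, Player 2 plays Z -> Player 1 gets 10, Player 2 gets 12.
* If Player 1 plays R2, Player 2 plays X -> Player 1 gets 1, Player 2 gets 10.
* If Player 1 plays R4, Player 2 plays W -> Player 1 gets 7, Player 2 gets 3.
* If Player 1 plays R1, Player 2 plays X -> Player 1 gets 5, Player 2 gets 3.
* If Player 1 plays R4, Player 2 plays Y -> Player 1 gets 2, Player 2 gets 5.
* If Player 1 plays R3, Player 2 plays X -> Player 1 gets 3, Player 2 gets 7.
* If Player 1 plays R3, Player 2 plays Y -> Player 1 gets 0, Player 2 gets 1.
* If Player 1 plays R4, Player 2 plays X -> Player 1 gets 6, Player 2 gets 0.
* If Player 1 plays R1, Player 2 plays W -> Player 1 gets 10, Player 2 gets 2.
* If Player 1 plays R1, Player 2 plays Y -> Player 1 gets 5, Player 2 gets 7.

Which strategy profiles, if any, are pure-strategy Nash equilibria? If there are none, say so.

(R1, W): Player 2 can switch to X (2 → 3). Not NE.
(R1, X): Player 1 can switch to R4 (5 → 6). Not NE.
(R1, Y): Player 1 can switch to R2 (5 → 11). Not NE.
(R1, Z): Player 1 can switch to R2 (7 → 11). Not NE.
(R2, W): Player 1 can switch to R1 (1 → 10). Not NE.
(R2, X): Player 1 can switch to R1 (1 → 5). Not NE.
(R2, Y): Player 2 can switch to X (9 → 10). Not NE.
(R2, Z): Player 1 gets 11, best alternative 10; Player 2 gets 12, best alternative 10. No profitable deviation — NE.
(R3, W): Player 1 can switch to R1 (6 → 10). Not NE.
(R3, X): Player 1 can switch to R1 (3 → 5). Not NE.
(R3, Y): Player 1 can switch to R1 (0 → 5). Not NE.
(The remaining 5 profiles each have a profitable deviation by the same check.)

The unique pure-strategy Nash equilibrium is (R2, Z).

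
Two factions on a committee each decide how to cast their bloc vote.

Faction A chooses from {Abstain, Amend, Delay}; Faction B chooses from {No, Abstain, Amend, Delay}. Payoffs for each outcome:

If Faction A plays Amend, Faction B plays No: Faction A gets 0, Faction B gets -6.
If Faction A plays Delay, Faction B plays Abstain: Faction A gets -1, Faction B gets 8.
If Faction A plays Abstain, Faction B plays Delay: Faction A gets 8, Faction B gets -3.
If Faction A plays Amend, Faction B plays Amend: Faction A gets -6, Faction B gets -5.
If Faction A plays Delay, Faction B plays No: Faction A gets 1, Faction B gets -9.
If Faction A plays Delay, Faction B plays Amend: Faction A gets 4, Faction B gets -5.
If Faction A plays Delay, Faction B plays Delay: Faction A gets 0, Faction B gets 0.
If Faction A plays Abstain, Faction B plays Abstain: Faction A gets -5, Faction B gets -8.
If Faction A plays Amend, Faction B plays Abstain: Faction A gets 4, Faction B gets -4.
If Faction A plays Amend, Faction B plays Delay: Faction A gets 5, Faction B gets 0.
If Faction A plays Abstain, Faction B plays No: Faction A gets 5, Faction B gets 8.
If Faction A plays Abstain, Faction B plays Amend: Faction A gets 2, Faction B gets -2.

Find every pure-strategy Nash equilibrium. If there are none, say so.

Pure NE: (Abstain, No)

Faction A against No: payoffs 5, 0, 1 → best response Abstain.
Faction A against Abstain: payoffs -5, 4, -1 → best response Amend.
Faction A against Amend: payoffs 2, -6, 4 → best response Delay.
Faction A against Delay: payoffs 8, 5, 0 → best response Abstain.
Faction B against Abstain: payoffs 8, -8, -2, -3 → best response No.
Faction B against Amend: payoffs -6, -4, -5, 0 → best response Delay.
Faction B against Delay: payoffs -9, 8, -5, 0 → best response Abstain.
Mutual best responses: (Abstain, No).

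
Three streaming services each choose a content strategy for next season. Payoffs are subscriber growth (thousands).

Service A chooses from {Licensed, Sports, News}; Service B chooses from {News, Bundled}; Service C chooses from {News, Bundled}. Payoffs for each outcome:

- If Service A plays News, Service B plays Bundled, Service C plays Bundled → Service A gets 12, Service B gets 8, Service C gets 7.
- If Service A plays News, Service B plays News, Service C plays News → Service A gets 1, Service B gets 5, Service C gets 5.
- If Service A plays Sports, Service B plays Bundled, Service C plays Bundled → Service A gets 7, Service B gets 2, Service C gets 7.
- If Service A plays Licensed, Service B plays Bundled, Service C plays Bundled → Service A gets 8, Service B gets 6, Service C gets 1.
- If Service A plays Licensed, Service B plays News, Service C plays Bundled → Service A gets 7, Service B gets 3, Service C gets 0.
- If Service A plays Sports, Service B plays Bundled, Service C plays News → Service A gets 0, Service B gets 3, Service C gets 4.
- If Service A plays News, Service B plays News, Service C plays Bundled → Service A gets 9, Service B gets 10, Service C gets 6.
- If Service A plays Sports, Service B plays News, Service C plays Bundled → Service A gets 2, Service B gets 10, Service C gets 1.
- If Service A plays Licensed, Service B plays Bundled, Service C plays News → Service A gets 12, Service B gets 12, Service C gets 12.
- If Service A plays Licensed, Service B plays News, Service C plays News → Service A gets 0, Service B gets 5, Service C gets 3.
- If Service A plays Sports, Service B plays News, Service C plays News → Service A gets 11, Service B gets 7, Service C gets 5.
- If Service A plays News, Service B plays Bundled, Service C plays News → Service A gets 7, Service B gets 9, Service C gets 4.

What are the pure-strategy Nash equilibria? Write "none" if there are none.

(Licensed, Bundled, News), (Sports, News, News), (News, News, Bundled)

(Licensed, News, News): Service A can switch to Sports (0 → 11). Not NE.
(Licensed, News, Bundled): Service A can switch to News (7 → 9). Not NE.
(Licensed, Bundled, News): Service A gets 12, best alternative 7; Service B gets 12, best alternative 5; Service C gets 12, best alternative 1. No profitable deviation — NE.
(Licensed, Bundled, Bundled): Service A can switch to News (8 → 12). Not NE.
(Sports, News, News): Service A gets 11, best alternative 1; Service B gets 7, best alternative 3; Service C gets 5, best alternative 1. No profitable deviation — NE.
(Sports, News, Bundled): Service A can switch to Licensed (2 → 7). Not NE.
(Sports, Bundled, News): Service A can switch to Licensed (0 → 12). Not NE.
(Sports, Bundled, Bundled): Service A can switch to Licensed (7 → 8). Not NE.
(News, News, News): Service A can switch to Sports (1 → 11). Not NE.
(News, News, Bundled): Service A gets 9, best alternative 7; Service B gets 10, best alternative 8; Service C gets 6, best alternative 5. No profitable deviation — NE.
(News, Bundled, News): Service A can switch to Licensed (7 → 12). Not NE.
(The remaining 1 profile has a profitable deviation by the same check.)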